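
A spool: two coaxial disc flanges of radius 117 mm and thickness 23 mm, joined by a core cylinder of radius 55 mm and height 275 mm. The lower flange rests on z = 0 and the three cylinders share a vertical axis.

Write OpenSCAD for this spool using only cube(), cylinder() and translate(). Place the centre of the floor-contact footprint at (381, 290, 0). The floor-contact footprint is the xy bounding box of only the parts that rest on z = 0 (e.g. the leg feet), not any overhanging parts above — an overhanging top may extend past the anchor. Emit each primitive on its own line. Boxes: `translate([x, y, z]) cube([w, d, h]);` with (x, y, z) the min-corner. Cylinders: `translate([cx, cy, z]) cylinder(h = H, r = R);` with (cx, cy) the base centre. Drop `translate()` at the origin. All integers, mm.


translate([381, 290, 0]) cylinder(h = 23, r = 117);
translate([381, 290, 23]) cylinder(h = 275, r = 55);
translate([381, 290, 298]) cylinder(h = 23, r = 117);


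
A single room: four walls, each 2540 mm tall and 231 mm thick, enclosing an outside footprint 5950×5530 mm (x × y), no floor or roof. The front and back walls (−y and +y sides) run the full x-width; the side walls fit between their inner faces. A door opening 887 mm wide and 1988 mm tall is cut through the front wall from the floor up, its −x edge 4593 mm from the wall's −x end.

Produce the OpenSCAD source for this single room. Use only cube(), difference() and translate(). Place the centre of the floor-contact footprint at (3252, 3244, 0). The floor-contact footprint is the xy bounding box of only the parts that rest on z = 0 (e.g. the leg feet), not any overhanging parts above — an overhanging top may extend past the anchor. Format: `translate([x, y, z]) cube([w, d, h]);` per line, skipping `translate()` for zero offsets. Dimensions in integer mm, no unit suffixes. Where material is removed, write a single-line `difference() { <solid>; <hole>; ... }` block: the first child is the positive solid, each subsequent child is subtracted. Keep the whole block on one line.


difference() { translate([277, 479, 0]) cube([5950, 231, 2540]); translate([4870, 479, 0]) cube([887, 231, 1988]); }
translate([277, 5778, 0]) cube([5950, 231, 2540]);
translate([277, 710, 0]) cube([231, 5068, 2540]);
translate([5996, 710, 0]) cube([231, 5068, 2540]);


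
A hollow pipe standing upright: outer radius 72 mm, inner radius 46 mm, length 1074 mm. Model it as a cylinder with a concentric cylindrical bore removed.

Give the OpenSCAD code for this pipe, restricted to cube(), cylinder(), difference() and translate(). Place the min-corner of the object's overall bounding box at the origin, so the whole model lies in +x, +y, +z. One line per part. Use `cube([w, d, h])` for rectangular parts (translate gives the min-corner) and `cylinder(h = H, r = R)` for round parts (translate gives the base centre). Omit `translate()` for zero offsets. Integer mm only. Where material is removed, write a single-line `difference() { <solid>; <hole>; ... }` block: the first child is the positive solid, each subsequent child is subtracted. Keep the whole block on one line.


difference() { translate([72, 72, 0]) cylinder(h = 1074, r = 72); translate([72, 72, 0]) cylinder(h = 1074, r = 46); }


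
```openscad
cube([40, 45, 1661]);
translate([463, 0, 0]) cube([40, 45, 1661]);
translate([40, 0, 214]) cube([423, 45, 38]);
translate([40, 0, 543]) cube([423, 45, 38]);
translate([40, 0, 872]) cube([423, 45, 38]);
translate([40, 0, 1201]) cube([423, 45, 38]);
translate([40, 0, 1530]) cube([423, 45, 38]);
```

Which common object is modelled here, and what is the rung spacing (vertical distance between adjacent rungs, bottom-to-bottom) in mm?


A ladder. The rung spacing is 329 mm.

Two tall 40×45 posts with 5 short bars between them — a ladder. Adjacent rungs sit at z = 214 and z = 543, so the spacing is 543 − 214 = 329 mm.


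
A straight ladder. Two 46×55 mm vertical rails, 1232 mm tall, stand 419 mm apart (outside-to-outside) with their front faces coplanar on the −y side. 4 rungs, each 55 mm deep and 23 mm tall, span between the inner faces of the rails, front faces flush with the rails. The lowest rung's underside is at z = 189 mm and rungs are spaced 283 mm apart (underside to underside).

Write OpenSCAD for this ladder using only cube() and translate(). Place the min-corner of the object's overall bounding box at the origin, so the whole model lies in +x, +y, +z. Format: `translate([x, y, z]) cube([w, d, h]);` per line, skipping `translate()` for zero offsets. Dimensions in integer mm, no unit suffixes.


// rung span = 419 - 2*46 = 327
// rung[k] z = 189 + k*283
cube([46, 55, 1232]);
translate([373, 0, 0]) cube([46, 55, 1232]);
translate([46, 0, 189]) cube([327, 55, 23]);
translate([46, 0, 472]) cube([327, 55, 23]);
translate([46, 0, 755]) cube([327, 55, 23]);
translate([46, 0, 1038]) cube([327, 55, 23]);


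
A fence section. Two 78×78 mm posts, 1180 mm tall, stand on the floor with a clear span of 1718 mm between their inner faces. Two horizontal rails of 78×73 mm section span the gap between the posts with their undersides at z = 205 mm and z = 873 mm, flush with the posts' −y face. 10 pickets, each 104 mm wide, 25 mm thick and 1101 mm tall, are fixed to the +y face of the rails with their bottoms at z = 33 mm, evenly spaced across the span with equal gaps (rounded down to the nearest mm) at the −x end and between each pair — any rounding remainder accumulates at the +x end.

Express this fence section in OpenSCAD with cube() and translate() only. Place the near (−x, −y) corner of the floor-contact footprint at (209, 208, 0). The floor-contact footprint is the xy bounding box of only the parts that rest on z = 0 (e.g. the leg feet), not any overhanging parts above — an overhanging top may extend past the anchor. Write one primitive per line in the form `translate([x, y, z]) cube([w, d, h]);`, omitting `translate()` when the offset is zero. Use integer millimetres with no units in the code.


translate([209, 208, 0]) cube([78, 78, 1180]);
translate([2005, 208, 0]) cube([78, 78, 1180]);
translate([287, 208, 205]) cube([1718, 78, 73]);
translate([287, 208, 873]) cube([1718, 78, 73]);
translate([348, 286, 33]) cube([104, 25, 1101]);
translate([513, 286, 33]) cube([104, 25, 1101]);
translate([678, 286, 33]) cube([104, 25, 1101]);
translate([843, 286, 33]) cube([104, 25, 1101]);
translate([1008, 286, 33]) cube([104, 25, 1101]);
translate([1173, 286, 33]) cube([104, 25, 1101]);
translate([1338, 286, 33]) cube([104, 25, 1101]);
translate([1503, 286, 33]) cube([104, 25, 1101]);
translate([1668, 286, 33]) cube([104, 25, 1101]);
translate([1833, 286, 33]) cube([104, 25, 1101]);


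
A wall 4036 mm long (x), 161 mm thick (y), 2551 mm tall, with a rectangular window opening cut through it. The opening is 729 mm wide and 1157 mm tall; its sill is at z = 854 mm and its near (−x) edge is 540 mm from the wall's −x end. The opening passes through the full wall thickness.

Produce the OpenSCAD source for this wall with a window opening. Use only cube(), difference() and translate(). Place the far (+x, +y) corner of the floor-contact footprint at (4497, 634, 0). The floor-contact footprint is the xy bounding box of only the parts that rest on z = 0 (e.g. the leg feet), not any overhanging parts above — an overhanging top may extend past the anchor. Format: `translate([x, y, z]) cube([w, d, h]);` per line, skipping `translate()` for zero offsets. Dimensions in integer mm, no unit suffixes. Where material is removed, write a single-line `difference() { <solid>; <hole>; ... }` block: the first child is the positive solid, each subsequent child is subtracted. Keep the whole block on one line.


difference() { translate([461, 473, 0]) cube([4036, 161, 2551]); translate([1001, 473, 854]) cube([729, 161, 1157]); }


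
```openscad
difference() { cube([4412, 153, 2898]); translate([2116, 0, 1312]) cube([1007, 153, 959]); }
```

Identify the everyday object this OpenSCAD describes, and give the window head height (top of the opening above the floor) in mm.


A wall with a window opening. The window head height is 2271 mm.

A wall with a rectangular opening subtracted — a window. Sill at z = 1312, opening 959 mm tall, so the head is at 1312 + 959 = 2271 mm.


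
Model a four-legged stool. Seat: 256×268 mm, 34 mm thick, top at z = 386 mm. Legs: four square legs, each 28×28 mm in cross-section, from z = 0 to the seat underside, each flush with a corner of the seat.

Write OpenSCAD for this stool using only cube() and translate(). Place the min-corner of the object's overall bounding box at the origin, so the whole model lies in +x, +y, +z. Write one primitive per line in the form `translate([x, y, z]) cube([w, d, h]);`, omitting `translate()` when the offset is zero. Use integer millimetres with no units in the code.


// leg_h = 386 - 34 = 352
translate([0, 0, 352]) cube([256, 268, 34]);
cube([28, 28, 352]);
translate([228, 0, 0]) cube([28, 28, 352]);
translate([0, 240, 0]) cube([28, 28, 352]);
translate([228, 240, 0]) cube([28, 28, 352]);


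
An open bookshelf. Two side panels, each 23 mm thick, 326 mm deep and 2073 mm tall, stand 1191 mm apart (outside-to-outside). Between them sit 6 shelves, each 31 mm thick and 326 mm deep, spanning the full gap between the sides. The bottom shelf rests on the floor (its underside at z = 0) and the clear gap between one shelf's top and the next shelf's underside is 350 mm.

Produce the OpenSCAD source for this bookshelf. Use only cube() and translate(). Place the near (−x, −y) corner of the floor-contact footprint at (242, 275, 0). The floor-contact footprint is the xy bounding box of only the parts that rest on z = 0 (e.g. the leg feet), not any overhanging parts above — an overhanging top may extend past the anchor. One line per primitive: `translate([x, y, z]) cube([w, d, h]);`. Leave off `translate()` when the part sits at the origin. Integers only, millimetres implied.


translate([242, 275, 0]) cube([23, 326, 2073]);
translate([1410, 275, 0]) cube([23, 326, 2073]);
translate([265, 275, 0]) cube([1145, 326, 31]);
translate([265, 275, 381]) cube([1145, 326, 31]);
translate([265, 275, 762]) cube([1145, 326, 31]);
translate([265, 275, 1143]) cube([1145, 326, 31]);
translate([265, 275, 1524]) cube([1145, 326, 31]);
translate([265, 275, 1905]) cube([1145, 326, 31]);


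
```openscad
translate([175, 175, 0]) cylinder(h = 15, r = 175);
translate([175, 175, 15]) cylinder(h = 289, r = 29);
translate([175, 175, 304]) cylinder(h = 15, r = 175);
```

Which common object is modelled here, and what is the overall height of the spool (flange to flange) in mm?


A spool. The overall height is 319 mm.

Three coaxial cylinders, large–small–large — a spool. Two 15 mm flanges and a 289 mm core give 15 + 289 + 15 = 319 mm.


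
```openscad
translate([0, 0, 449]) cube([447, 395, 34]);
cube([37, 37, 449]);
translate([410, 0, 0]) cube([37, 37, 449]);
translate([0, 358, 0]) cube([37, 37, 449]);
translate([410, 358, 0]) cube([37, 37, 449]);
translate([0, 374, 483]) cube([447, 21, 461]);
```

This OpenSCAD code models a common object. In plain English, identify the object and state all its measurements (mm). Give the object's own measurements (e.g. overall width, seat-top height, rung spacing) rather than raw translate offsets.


A chair. The seat is a 447×395×34 mm slab with its top at z = 483 mm, on four 37×37 mm corner legs (flush with the seat edges, standing on z = 0). A flat backrest 21 mm thick, 461 mm tall, spans the full seat width and rises from the seat top along its +y edge, rear face flush with the rear of the seat.


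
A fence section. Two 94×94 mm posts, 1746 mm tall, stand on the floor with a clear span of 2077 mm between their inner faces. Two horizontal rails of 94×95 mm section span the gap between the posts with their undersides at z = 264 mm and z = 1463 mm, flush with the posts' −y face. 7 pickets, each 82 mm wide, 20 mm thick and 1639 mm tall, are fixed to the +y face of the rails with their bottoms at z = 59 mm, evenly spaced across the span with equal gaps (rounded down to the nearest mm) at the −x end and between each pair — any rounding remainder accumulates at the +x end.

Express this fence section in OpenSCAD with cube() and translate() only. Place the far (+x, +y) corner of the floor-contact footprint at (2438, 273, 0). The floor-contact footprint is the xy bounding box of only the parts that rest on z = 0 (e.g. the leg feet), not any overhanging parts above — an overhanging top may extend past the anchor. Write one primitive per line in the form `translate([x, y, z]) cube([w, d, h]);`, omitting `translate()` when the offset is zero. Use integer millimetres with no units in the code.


translate([173, 179, 0]) cube([94, 94, 1746]);
translate([2344, 179, 0]) cube([94, 94, 1746]);
translate([267, 179, 264]) cube([2077, 94, 95]);
translate([267, 179, 1463]) cube([2077, 94, 95]);
translate([454, 273, 59]) cube([82, 20, 1639]);
translate([723, 273, 59]) cube([82, 20, 1639]);
translate([992, 273, 59]) cube([82, 20, 1639]);
translate([1261, 273, 59]) cube([82, 20, 1639]);
translate([1530, 273, 59]) cube([82, 20, 1639]);
translate([1799, 273, 59]) cube([82, 20, 1639]);
translate([2068, 273, 59]) cube([82, 20, 1639]);


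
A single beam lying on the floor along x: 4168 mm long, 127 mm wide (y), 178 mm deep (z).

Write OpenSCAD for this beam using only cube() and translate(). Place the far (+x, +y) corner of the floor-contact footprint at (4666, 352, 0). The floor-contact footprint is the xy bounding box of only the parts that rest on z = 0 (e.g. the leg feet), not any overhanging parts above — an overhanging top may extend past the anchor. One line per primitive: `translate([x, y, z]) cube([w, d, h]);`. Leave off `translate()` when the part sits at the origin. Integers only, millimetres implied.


translate([498, 225, 0]) cube([4168, 127, 178]);


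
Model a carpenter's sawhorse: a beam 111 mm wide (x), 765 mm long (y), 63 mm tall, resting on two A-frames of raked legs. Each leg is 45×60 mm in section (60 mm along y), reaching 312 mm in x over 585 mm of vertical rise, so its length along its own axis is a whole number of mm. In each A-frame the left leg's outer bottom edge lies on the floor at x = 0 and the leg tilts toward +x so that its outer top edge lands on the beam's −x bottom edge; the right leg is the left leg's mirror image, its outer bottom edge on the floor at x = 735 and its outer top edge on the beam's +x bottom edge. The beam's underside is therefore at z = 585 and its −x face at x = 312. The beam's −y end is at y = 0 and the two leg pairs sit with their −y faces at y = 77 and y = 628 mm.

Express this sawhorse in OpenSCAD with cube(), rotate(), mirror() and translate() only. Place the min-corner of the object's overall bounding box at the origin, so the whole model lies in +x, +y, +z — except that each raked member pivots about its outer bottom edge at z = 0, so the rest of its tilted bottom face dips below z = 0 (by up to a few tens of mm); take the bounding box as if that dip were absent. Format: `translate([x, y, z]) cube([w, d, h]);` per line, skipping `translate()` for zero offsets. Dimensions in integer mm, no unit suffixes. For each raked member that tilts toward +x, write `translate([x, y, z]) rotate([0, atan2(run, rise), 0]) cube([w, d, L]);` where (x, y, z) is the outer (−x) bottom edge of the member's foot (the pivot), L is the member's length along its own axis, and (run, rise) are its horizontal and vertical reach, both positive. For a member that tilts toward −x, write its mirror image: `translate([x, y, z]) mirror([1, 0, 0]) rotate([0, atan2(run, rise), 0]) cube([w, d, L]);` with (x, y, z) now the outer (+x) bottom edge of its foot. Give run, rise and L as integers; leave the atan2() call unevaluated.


// leg length = √(312² + 585²) = 663
// right-leg outer foot x = 2·312 + 111 = 735
// beam min-corner = (312, 0, 585)
translate([312, 0, 585]) cube([111, 765, 63]);
translate([0, 77, 0]) rotate([0, atan2(312, 585), 0]) cube([45, 60, 663]);
translate([735, 77, 0]) mirror([1, 0, 0]) rotate([0, atan2(312, 585), 0]) cube([45, 60, 663]);
translate([0, 628, 0]) rotate([0, atan2(312, 585), 0]) cube([45, 60, 663]);
translate([735, 628, 0]) mirror([1, 0, 0]) rotate([0, atan2(312, 585), 0]) cube([45, 60, 663]);


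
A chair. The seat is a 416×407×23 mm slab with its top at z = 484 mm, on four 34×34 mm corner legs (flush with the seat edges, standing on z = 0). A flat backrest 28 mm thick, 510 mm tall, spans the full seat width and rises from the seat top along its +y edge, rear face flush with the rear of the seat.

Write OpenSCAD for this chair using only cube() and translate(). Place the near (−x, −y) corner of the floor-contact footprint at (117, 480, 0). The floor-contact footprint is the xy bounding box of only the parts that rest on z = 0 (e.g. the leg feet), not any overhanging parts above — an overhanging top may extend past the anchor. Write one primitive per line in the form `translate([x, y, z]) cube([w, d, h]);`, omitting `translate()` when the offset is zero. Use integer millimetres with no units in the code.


translate([117, 480, 461]) cube([416, 407, 23]);
translate([117, 480, 0]) cube([34, 34, 461]);
translate([499, 480, 0]) cube([34, 34, 461]);
translate([117, 853, 0]) cube([34, 34, 461]);
translate([499, 853, 0]) cube([34, 34, 461]);
translate([117, 859, 484]) cube([416, 28, 510]);


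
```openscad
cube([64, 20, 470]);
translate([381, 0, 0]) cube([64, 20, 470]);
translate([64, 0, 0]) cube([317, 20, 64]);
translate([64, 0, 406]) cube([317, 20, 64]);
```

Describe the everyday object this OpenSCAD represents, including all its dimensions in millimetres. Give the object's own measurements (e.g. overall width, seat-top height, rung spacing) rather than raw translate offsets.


A rectangular picture frame lying in the x–z plane (depth along y). The opening is 317 mm wide (x) by 342 mm tall (z), surrounded by a border 64 mm wide on all four sides. The frame is 20 mm deep and is made of two full-height vertical stiles with two horizontal rails fitted between them.


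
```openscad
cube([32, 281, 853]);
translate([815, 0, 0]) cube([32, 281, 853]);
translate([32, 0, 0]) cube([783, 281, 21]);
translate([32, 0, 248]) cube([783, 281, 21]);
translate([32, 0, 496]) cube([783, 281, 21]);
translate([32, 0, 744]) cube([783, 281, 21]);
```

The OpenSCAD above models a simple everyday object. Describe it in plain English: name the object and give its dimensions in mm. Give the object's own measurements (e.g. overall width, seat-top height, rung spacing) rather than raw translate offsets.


An open bookshelf. Two side panels, each 32 mm thick, 281 mm deep and 853 mm tall, stand 847 mm apart (outside-to-outside). Between them sit 4 shelves, each 21 mm thick and 281 mm deep, spanning the full gap between the sides. The bottom shelf rests on the floor (its underside at z = 0) and the clear gap between one shelf's top and the next shelf's underside is 227 mm.


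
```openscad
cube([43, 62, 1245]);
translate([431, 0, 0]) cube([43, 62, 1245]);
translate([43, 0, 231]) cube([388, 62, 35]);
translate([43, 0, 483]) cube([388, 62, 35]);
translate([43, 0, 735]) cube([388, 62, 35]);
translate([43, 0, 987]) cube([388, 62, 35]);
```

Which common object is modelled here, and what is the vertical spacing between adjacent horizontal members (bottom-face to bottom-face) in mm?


A ladder. The rung spacing is 252 mm.

Two tall 43×62 posts with 4 short bars between them — a ladder. Adjacent rungs sit at z = 231 and z = 483, so the spacing is 483 − 231 = 252 mm.


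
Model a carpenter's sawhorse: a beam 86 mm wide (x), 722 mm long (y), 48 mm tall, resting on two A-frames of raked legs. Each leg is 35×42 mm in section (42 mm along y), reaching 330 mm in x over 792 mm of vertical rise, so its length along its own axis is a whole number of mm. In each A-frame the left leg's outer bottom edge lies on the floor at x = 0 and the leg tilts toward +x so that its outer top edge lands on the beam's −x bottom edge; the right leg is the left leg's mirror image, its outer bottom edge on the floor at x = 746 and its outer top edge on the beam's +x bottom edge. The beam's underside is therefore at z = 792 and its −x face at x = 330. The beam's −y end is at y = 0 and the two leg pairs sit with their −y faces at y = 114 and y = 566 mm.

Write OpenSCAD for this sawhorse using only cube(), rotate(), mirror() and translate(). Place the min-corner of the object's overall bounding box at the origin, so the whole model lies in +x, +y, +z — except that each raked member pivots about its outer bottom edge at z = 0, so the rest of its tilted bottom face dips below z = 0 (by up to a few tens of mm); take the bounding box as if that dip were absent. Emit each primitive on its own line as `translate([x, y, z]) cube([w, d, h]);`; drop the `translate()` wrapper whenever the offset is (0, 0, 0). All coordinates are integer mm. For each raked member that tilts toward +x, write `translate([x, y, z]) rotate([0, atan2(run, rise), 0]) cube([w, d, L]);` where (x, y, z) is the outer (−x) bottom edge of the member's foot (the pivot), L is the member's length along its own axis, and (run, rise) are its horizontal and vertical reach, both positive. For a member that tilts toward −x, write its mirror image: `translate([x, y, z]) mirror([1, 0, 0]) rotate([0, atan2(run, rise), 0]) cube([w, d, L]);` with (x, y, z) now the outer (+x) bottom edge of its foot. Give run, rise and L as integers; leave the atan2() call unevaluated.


translate([330, 0, 792]) cube([86, 722, 48]);
translate([0, 114, 0]) rotate([0, atan2(330, 792), 0]) cube([35, 42, 858]);
translate([746, 114, 0]) mirror([1, 0, 0]) rotate([0, atan2(330, 792), 0]) cube([35, 42, 858]);
translate([0, 566, 0]) rotate([0, atan2(330, 792), 0]) cube([35, 42, 858]);
translate([746, 566, 0]) mirror([1, 0, 0]) rotate([0, atan2(330, 792), 0]) cube([35, 42, 858]);


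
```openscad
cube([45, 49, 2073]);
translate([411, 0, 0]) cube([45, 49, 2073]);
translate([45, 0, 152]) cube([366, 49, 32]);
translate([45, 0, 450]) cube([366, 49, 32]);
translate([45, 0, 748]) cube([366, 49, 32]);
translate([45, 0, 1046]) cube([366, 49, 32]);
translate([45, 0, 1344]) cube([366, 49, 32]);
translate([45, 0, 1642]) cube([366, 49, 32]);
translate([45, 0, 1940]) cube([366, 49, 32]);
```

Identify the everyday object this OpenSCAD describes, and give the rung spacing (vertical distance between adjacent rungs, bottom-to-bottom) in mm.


A ladder. The rung spacing is 298 mm.

Two tall 45×49 posts with 7 short bars between them — a ladder. Adjacent rungs sit at z = 152 and z = 450, so the spacing is 450 − 152 = 298 mm.


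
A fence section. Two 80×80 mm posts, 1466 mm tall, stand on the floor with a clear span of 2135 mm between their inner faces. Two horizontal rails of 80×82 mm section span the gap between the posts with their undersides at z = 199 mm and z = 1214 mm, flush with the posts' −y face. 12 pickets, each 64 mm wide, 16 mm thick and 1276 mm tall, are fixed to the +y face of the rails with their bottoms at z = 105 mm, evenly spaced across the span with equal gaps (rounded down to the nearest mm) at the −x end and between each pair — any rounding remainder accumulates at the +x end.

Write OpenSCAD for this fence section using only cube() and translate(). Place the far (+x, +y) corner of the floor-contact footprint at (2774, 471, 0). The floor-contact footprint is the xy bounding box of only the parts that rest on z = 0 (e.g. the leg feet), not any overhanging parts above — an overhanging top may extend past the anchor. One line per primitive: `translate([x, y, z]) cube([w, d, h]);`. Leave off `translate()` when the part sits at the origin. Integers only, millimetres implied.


translate([479, 391, 0]) cube([80, 80, 1466]);
translate([2694, 391, 0]) cube([80, 80, 1466]);
translate([559, 391, 199]) cube([2135, 80, 82]);
translate([559, 391, 1214]) cube([2135, 80, 82]);
translate([664, 471, 105]) cube([64, 16, 1276]);
translate([833, 471, 105]) cube([64, 16, 1276]);
translate([1002, 471, 105]) cube([64, 16, 1276]);
translate([1171, 471, 105]) cube([64, 16, 1276]);
translate([1340, 471, 105]) cube([64, 16, 1276]);
translate([1509, 471, 105]) cube([64, 16, 1276]);
translate([1678, 471, 105]) cube([64, 16, 1276]);
translate([1847, 471, 105]) cube([64, 16, 1276]);
translate([2016, 471, 105]) cube([64, 16, 1276]);
translate([2185, 471, 105]) cube([64, 16, 1276]);
translate([2354, 471, 105]) cube([64, 16, 1276]);
translate([2523, 471, 105]) cube([64, 16, 1276]);


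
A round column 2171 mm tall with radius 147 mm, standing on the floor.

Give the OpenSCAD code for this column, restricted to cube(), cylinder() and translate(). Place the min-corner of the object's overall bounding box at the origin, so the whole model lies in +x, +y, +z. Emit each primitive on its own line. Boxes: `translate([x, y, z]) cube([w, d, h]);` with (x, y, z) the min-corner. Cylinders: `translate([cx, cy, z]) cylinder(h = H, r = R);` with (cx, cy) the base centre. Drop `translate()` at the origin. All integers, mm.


translate([147, 147, 0]) cylinder(h = 2171, r = 147);


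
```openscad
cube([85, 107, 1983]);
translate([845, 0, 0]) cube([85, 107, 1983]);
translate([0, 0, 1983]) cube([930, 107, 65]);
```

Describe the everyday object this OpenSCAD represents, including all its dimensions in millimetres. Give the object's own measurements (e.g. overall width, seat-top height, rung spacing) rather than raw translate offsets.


A door frame. The clear opening is 760 mm wide and 1983 mm high. Two 85 mm wide jambs, 107 mm deep, stand either side of the opening from the floor to the top of the opening. A 65 mm thick head sits across the top of both jambs, spanning the full outside width of the frame.


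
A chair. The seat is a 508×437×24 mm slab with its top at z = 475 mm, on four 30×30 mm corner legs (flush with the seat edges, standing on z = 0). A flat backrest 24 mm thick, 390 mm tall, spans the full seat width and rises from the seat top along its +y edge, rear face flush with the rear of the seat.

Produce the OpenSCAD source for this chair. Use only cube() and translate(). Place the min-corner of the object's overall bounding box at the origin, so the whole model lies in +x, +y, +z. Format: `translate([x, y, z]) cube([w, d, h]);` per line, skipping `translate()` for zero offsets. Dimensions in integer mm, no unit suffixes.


// leg_h = 475 - 24 = 451
translate([0, 0, 451]) cube([508, 437, 24]);
cube([30, 30, 451]);
translate([478, 0, 0]) cube([30, 30, 451]);
translate([0, 407, 0]) cube([30, 30, 451]);
translate([478, 407, 0]) cube([30, 30, 451]);
translate([0, 413, 475]) cube([508, 24, 390]);


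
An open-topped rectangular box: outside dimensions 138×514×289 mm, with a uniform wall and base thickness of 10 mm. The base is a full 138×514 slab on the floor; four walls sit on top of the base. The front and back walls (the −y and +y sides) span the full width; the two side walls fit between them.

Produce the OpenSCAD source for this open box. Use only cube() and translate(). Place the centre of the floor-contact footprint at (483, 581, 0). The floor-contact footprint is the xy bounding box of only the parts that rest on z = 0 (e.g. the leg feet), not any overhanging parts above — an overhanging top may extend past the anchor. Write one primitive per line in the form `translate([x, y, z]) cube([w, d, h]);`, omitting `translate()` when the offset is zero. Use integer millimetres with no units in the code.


translate([414, 324, 0]) cube([138, 514, 10]);
translate([414, 324, 10]) cube([138, 10, 279]);
translate([414, 828, 10]) cube([138, 10, 279]);
translate([414, 334, 10]) cube([10, 494, 279]);
translate([542, 334, 10]) cube([10, 494, 279]);


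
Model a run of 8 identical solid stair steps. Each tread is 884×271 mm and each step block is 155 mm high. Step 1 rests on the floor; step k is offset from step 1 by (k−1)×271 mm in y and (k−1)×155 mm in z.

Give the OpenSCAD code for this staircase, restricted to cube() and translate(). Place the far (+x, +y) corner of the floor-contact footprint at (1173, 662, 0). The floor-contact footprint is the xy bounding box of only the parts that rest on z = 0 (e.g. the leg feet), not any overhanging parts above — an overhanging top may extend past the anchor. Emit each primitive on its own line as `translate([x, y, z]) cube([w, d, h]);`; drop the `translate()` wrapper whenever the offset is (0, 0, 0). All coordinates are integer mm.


translate([289, 391, 0]) cube([884, 271, 155]);
translate([289, 662, 155]) cube([884, 271, 155]);
translate([289, 933, 310]) cube([884, 271, 155]);
translate([289, 1204, 465]) cube([884, 271, 155]);
translate([289, 1475, 620]) cube([884, 271, 155]);
translate([289, 1746, 775]) cube([884, 271, 155]);
translate([289, 2017, 930]) cube([884, 271, 155]);
translate([289, 2288, 1085]) cube([884, 271, 155]);


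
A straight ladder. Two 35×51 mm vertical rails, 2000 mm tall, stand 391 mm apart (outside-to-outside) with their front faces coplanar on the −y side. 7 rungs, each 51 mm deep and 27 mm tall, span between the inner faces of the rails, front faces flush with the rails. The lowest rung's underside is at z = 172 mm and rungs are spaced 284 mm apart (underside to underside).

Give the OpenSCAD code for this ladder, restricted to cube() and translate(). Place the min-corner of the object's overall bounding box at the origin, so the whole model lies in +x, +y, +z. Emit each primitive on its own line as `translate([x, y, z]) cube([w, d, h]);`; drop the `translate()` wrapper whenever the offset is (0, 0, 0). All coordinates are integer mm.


cube([35, 51, 2000]);
translate([356, 0, 0]) cube([35, 51, 2000]);
translate([35, 0, 172]) cube([321, 51, 27]);
translate([35, 0, 456]) cube([321, 51, 27]);
translate([35, 0, 740]) cube([321, 51, 27]);
translate([35, 0, 1024]) cube([321, 51, 27]);
translate([35, 0, 1308]) cube([321, 51, 27]);
translate([35, 0, 1592]) cube([321, 51, 27]);
translate([35, 0, 1876]) cube([321, 51, 27]);


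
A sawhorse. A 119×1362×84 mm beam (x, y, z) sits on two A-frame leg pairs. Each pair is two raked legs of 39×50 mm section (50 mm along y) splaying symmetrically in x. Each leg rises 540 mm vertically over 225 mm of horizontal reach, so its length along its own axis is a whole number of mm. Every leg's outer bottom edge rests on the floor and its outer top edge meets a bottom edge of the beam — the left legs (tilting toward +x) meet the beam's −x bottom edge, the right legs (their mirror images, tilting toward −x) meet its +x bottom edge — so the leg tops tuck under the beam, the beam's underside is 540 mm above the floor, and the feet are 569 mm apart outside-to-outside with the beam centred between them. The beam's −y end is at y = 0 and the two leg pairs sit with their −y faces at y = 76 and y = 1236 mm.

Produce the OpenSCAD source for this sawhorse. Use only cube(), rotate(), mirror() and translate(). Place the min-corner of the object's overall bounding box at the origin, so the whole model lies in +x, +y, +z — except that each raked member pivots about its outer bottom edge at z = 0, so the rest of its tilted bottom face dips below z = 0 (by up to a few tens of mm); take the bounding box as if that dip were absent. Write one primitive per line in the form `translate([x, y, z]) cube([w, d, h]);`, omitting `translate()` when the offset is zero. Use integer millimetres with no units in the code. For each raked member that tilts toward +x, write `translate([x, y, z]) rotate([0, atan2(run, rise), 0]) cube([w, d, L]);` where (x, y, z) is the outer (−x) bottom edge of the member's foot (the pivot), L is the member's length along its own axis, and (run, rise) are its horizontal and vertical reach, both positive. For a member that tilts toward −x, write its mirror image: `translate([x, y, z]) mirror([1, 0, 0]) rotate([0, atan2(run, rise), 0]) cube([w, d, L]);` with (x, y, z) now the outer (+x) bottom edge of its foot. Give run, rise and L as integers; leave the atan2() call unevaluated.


translate([225, 0, 540]) cube([119, 1362, 84]);
translate([0, 76, 0]) rotate([0, atan2(225, 540), 0]) cube([39, 50, 585]);
translate([569, 76, 0]) mirror([1, 0, 0]) rotate([0, atan2(225, 540), 0]) cube([39, 50, 585]);
translate([0, 1236, 0]) rotate([0, atan2(225, 540), 0]) cube([39, 50, 585]);
translate([569, 1236, 0]) mirror([1, 0, 0]) rotate([0, atan2(225, 540), 0]) cube([39, 50, 585]);


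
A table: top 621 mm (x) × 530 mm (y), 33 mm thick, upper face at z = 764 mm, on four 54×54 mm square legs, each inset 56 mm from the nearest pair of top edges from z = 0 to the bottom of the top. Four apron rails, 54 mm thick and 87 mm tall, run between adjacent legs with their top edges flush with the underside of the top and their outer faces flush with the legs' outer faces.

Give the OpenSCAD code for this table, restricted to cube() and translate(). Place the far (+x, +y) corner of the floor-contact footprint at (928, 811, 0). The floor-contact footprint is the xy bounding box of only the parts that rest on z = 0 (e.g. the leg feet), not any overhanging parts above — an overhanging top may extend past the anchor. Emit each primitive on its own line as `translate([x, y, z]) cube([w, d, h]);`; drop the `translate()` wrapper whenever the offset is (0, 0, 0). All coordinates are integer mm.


// leg_h = 764 - 33 = 731
// apron z = 731 - 87 = 644
translate([363, 337, 731]) cube([621, 530, 33]);
translate([419, 393, 0]) cube([54, 54, 731]);
translate([874, 393, 0]) cube([54, 54, 731]);
translate([419, 757, 0]) cube([54, 54, 731]);
translate([874, 757, 0]) cube([54, 54, 731]);
translate([473, 393, 644]) cube([401, 54, 87]);
translate([473, 757, 644]) cube([401, 54, 87]);
translate([419, 447, 644]) cube([54, 310, 87]);
translate([874, 447, 644]) cube([54, 310, 87]);


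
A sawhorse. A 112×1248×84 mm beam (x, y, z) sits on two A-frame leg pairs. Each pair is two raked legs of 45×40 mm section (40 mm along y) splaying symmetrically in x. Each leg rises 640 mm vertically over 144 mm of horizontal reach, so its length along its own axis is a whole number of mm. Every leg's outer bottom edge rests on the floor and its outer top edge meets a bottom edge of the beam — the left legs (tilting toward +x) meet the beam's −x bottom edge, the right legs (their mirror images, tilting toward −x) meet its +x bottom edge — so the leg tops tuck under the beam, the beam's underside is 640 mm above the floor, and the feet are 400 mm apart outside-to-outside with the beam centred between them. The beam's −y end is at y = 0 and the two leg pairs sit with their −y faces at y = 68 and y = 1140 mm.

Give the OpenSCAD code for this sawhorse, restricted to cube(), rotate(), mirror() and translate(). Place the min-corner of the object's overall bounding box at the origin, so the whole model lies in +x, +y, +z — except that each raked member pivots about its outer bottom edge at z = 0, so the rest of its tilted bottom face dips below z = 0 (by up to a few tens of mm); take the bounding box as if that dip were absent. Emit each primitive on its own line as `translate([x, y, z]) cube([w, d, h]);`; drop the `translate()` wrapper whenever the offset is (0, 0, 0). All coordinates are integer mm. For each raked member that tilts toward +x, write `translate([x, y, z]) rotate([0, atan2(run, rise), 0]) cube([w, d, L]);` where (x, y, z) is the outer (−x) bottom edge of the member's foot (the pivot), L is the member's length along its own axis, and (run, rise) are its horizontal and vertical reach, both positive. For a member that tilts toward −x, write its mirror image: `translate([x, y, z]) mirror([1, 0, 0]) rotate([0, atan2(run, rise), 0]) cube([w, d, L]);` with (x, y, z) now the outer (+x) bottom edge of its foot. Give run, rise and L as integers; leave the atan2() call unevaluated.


translate([144, 0, 640]) cube([112, 1248, 84]);
translate([0, 68, 0]) rotate([0, atan2(144, 640), 0]) cube([45, 40, 656]);
translate([400, 68, 0]) mirror([1, 0, 0]) rotate([0, atan2(144, 640), 0]) cube([45, 40, 656]);
translate([0, 1140, 0]) rotate([0, atan2(144, 640), 0]) cube([45, 40, 656]);
translate([400, 1140, 0]) mirror([1, 0, 0]) rotate([0, atan2(144, 640), 0]) cube([45, 40, 656]);


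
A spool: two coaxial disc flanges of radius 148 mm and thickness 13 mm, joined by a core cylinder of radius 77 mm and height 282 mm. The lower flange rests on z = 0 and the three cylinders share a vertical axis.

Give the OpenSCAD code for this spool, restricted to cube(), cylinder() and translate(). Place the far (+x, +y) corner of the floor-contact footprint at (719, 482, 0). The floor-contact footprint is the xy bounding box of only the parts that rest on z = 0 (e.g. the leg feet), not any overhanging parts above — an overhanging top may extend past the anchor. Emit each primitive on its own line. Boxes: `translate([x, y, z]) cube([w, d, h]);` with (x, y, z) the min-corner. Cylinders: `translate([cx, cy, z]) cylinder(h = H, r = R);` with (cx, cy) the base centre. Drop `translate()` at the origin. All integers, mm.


translate([571, 334, 0]) cylinder(h = 13, r = 148);
translate([571, 334, 13]) cylinder(h = 282, r = 77);
translate([571, 334, 295]) cylinder(h = 13, r = 148);


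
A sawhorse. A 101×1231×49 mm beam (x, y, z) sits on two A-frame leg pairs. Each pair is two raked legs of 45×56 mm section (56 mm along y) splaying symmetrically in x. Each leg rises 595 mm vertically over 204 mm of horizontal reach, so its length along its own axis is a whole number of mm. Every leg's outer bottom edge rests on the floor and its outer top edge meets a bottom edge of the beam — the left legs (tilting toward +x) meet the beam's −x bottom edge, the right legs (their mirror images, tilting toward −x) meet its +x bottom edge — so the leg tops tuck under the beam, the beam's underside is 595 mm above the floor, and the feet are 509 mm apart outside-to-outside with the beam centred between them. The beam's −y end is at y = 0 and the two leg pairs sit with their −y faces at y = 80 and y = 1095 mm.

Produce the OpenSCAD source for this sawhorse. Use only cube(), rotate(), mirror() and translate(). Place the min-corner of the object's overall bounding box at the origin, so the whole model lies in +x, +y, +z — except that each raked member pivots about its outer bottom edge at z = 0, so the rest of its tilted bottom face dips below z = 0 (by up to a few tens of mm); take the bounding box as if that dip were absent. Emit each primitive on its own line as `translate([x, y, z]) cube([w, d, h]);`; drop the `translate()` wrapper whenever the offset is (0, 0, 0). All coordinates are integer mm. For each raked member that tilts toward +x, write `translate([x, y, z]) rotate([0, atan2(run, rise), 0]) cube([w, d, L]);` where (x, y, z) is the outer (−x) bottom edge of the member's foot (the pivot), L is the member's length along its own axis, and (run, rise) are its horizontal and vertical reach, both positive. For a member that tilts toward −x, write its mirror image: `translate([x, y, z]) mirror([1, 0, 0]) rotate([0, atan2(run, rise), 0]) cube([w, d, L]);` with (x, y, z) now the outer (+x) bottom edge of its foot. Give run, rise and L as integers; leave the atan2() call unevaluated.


// leg length = √(204² + 595²) = 629
// right-leg outer foot x = 2·204 + 101 = 509
// beam min-corner = (204, 0, 595)
translate([204, 0, 595]) cube([101, 1231, 49]);
translate([0, 80, 0]) rotate([0, atan2(204, 595), 0]) cube([45, 56, 629]);
translate([509, 80, 0]) mirror([1, 0, 0]) rotate([0, atan2(204, 595), 0]) cube([45, 56, 629]);
translate([0, 1095, 0]) rotate([0, atan2(204, 595), 0]) cube([45, 56, 629]);
translate([509, 1095, 0]) mirror([1, 0, 0]) rotate([0, atan2(204, 595), 0]) cube([45, 56, 629]);


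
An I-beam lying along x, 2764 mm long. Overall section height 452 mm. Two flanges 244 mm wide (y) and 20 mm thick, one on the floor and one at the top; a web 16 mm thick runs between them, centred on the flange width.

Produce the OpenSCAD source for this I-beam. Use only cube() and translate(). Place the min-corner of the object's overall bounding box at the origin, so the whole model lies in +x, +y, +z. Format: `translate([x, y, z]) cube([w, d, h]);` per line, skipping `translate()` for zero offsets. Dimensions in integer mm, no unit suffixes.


cube([2764, 244, 20]);
translate([0, 114, 20]) cube([2764, 16, 412]);
translate([0, 0, 432]) cube([2764, 244, 20]);
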